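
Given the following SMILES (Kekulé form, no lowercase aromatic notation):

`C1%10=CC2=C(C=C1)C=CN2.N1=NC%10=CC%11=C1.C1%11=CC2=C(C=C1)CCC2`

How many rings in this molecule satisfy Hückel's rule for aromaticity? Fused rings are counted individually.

4

The SMILES encodes a six-membered carbon ring with three alternating C=C double bonds, fused to a five-membered ring containing one N–H nitrogen and two C=C double bonds; a six-membered ring with two adjacent nitrogens and three alternating double bonds; a six-membered carbon ring with three alternating C=C double bonds, fused to a saturated five-membered carbon ring.
The fused 6/5-membered bicyclic (with one N–H) is a single π system with 9 sp² atoms and 10 π electrons from ring double bonds plus a heteroatom lone pair. 10 = 4(2)+2, so the system is aromatic and both rings count as aromatic (indole).
The 6-membered ring with two nitrogens (1,2) is fully conjugated (every ring atom contributes a p orbital); 3 ring double bonds give 6 π electrons. That satisfies 4n+2 with n=1, so it is aromatic (pyridazine).
The 6-membered ring is fully conjugated (every ring atom contributes a p orbital); 3 ring double bonds give 6 π electrons. 6 = 4(1)+2, so it is aromatic (benzene ring).
The 5-membered ring has three sp³ carbons, so it is not fully conjugated — not aromatic (cyclopentane ring).
4 of the 5 rings are aromatic. Total: 4.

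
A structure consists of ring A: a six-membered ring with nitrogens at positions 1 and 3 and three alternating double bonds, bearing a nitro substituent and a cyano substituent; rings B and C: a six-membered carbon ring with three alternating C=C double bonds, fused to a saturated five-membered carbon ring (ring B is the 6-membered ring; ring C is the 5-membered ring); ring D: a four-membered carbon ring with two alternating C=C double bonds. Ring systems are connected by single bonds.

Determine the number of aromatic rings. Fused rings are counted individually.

2

Ring A is planar and fully conjugated; 3 ring double bonds give 6 π electrons. That satisfies 4n+2 with n=1, so ring A is aromatic (pyrimidine).
Ring B is fully conjugated (every ring atom contributes a p orbital); 3 ring double bonds give 6 π electrons. Since 6 = 4n+2 (n=1), ring B is aromatic (benzene ring).
Ring C has three sp³ carbons, so it is not fully conjugated — not aromatic (cyclopentane ring).
Ring D has only sp² ring atoms; a planar conformation would have a fully conjugated π system of 4 electrons. But 4 = 4(1), which is 4n not 4n+2, so ring D is not aromatic (cyclobutadiene) — cyclobutadiene is antiaromatic and distorts to a rectangle.
Aromatic: A, B. Total: 2.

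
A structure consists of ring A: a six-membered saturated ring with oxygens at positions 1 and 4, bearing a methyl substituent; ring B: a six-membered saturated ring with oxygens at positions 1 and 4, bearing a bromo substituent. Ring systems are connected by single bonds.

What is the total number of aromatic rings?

0

Ring A has only sp³ atoms, so it is not fully conjugated — not aromatic (1,4-dioxane).
Ring B has only sp³ atoms, so it is not fully conjugated — not aromatic (1,4-dioxane).
No ring is aromatic. Total: 0.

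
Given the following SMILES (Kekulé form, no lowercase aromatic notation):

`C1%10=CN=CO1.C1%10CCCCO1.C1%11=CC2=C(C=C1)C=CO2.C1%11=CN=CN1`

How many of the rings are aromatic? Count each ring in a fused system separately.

4

The SMILES encodes a five-membered ring with an oxygen at position 1 and a nitrogen at position 3 (in a C=N bond), with two double bonds; a six-membered saturated ring of five carbons and one oxygen; a six-membered carbon ring with three alternating C=C double bonds, fused to a five-membered ring containing one oxygen and two C=C double bonds; a five-membered ring with nitrogens at positions 1 and 3 (one bearing H, one in a C=N bond) and two double bonds.
The 5-membered ring with one oxygen and one =N– has a continuous p-orbital overlap around the ring; 2 ring double bonds (4 π electrons) plus a heteroatom lone pair (2) give 6 π electrons. Since 6 = 4n+2 (n=1), it is aromatic (oxazole).
The 6-membered ring with one oxygen has only sp³ atoms, so it is not fully conjugated — not aromatic (tetrahydropyran).
The fused 6/5-membered bicyclic (with one oxygen) is a single π system with 9 sp² atoms and 10 π electrons from ring double bonds plus a heteroatom lone pair. 10 = 4(2)+2, so the system is aromatic and both rings count as aromatic (benzofuran).
The 5-membered ring with two nitrogens (one N–H, one =N–) has a continuous p-orbital overlap around the ring; 2 ring double bonds (4 π electrons) plus a heteroatom lone pair (2) give 6 π electrons. Since 6 = 4n+2 (n=1), it is aromatic (imidazole).
4 of the 5 rings are aromatic. Total: 4.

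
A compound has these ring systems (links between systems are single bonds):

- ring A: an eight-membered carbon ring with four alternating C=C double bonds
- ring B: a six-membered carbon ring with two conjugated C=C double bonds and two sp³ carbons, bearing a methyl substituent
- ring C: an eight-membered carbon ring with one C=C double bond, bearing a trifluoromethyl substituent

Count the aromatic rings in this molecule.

0

Ring A has only sp² ring atoms; a planar conformation would have a fully conjugated π system of 8 electrons. But 8 = 4(2), which is 4n not 4n+2, so ring A is not aromatic (cyclooctatetraene) — cyclooctatetraene distorts into a non-planar tub to avoid antiaromaticity.
Ring B has two sp³ carbons, so it is not fully conjugated — not aromatic (1,3-cyclohexadiene).
Ring C has six sp³ carbons, so it is not fully conjugated — not aromatic (cyclooctene).
No ring is aromatic. Total: 0.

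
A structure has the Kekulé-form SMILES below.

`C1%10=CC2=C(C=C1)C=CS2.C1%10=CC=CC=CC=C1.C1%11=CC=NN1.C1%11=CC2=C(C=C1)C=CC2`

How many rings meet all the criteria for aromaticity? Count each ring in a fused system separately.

The SMILES encodes a six-membered carbon ring with three alternating C=C double bonds, fused to a five-membered ring containing one sulfur and two C=C double bonds; an eight-membered carbon ring with four alternating C=C double bonds; a five-membered ring with two adjacent nitrogens (one bearing H, one in a double bond) and two double bonds; a six-membered carbon ring with three alternating C=C double bonds, fused to a five-membered carbon ring containing one C=C double bond and one sp³ carbon.
The fused 6/5-membered bicyclic (with one sulfur) is a single π system with 9 sp² atoms and 10 π electrons from ring double bonds plus a heteroatom lone pair. 10 = 4(2)+2, so the system is aromatic and both rings count as aromatic (benzothiophene).
The 8-membered ring has only sp² ring atoms; a planar conformation would have a fully conjugated π system of 8 electrons. But 8 = 4(2), which is 4n not 4n+2, so it is not aromatic (cyclooctatetraene) — cyclooctatetraene distorts into a non-planar tub to avoid antiaromaticity.
The 5-membered ring with two adjacent nitrogens (one N–H, one =N–) has a continuous p-orbital overlap around the ring; 2 ring double bonds (4 π electrons) plus a heteroatom lone pair (2) give 6 π electrons. 6 = 4(1)+2, so it is aromatic (pyrazole).
The 6-membered ring has a continuous p-orbital overlap around the ring; 3 ring double bonds give 6 π electrons. 6 = 4(1)+2, so it is aromatic (benzene ring).
The 5-membered ring has one sp³ carbon, so it is not fully conjugated — not aromatic (cyclopentene ring).
4 of the 6 rings are aromatic. Total: 4.

4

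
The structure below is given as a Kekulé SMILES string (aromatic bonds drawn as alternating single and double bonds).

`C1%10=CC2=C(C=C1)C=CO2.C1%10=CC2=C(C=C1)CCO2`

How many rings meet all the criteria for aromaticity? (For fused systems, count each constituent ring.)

3

The SMILES encodes a six-membered carbon ring with three alternating C=C double bonds, fused to a five-membered ring containing one oxygen and two C=C double bonds; a six-membered carbon ring with three alternating C=C double bonds, fused to a five-membered ring containing one oxygen and two sp³ carbons.
The fused 6/5-membered bicyclic (with one oxygen) is a single π system with 9 sp² atoms and 10 π electrons from ring double bonds plus a heteroatom lone pair. 10 = 4(2)+2, so the system is aromatic and both rings count as aromatic (benzofuran).
The 6-membered ring is fully conjugated (every ring atom contributes a p orbital); 3 ring double bonds give 6 π electrons. Since 6 = 4n+2 (n=1), it is aromatic (benzene ring).
The 5-membered ring with one oxygen has two sp³ carbons, so it is not fully conjugated — not aromatic (oxolane ring).
3 of the 4 rings are aromatic. Total: 3.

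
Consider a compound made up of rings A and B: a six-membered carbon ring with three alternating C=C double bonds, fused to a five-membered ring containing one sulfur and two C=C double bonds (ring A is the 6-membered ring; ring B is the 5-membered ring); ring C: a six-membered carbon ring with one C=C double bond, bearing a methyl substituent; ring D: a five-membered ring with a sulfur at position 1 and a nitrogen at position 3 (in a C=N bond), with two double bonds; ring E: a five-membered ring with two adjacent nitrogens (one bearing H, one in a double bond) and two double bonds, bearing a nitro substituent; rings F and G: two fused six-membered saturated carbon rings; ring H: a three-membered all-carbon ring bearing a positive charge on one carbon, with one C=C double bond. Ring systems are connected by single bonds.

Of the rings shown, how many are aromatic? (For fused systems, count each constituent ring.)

5

Rings A and B form a fused bicyclic system (with one sulfur) with 9 sp² atoms and 10 π electrons from ring double bonds plus a heteroatom lone pair. 10 = 4(2)+2, so the system is aromatic and both rings count as aromatic (benzothiophene).
Ring C has four sp³ carbons, so it is not fully conjugated — not aromatic (cyclohexene).
Ring D is fully conjugated (every ring atom contributes a p orbital); 2 ring double bonds (4 π electrons) plus a heteroatom lone pair (2) give 6 π electrons. Since 6 = 4n+2 (n=1), ring D is aromatic (thiazole).
Ring E is planar and fully conjugated; 2 ring double bonds (4 π electrons) plus a heteroatom lone pair (2) give 6 π electrons. Since 6 = 4n+2 (n=1), ring E is aromatic (pyrazole).
Ring F has only sp³ atoms, so it is not fully conjugated — not aromatic (cyclohexane ring).
Ring G has only sp³ atoms, so it is not fully conjugated — not aromatic (cyclohexane ring).
Ring H has a continuous p-orbital overlap around the ring; 1 ring double bond (2 π electrons) plus the carbocation's empty p orbital (0, but keeps the ring conjugated) give 2 π electrons. 2 = 4(0)+2, so ring H is aromatic (cyclopropenyl cation).
Aromatic: A, B, D, E, H. Total: 5.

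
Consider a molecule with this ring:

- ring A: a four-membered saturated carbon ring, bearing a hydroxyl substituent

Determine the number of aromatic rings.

0

Ring A has only sp³ atoms, so it is not fully conjugated — not aromatic (cyclobutane).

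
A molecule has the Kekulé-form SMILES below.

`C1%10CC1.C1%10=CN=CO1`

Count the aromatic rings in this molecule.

The SMILES encodes a three-membered saturated carbon ring; a five-membered ring with an oxygen at position 1 and a nitrogen at position 3 (in a C=N bond), with two double bonds.
The 3-membered ring has only sp³ atoms, so it is not fully conjugated — not aromatic (cyclopropane).
The 5-membered ring with one oxygen and one =N– is fully conjugated (every ring atom contributes a p orbital); 2 ring double bonds (4 π electrons) plus a heteroatom lone pair (2) give 6 π electrons. Since 6 = 4n+2 (n=1), it is aromatic (oxazole).
1 of the 2 rings is aromatic. Total: 1.

1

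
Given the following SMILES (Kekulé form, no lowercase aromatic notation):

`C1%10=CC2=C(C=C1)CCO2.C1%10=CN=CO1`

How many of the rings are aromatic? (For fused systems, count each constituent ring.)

The SMILES encodes a six-membered carbon ring with three alternating C=C double bonds, fused to a five-membered ring containing one oxygen and two sp³ carbons; a five-membered ring with an oxygen at position 1 and a nitrogen at position 3 (in a C=N bond), with two double bonds.
The 6-membered ring has a continuous p-orbital overlap around the ring; 3 ring double bonds give 6 π electrons. Since 6 = 4n+2 (n=1), it is aromatic (benzene ring).
The 5-membered ring with one oxygen has two sp³ carbons, so it is not fully conjugated — not aromatic (oxolane ring).
The 5-membered ring with one oxygen and one =N– is planar and fully conjugated; 2 ring double bonds (4 π electrons) plus a heteroatom lone pair (2) give 6 π electrons. Since 6 = 4n+2 (n=1), it is aromatic (oxazole).
2 of the 3 rings are aromatic. Total: 2.

2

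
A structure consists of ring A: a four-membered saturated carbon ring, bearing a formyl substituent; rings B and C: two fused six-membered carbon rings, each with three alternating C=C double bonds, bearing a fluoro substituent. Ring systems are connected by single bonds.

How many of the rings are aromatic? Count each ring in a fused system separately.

2

Ring A has only sp³ atoms, so it is not fully conjugated — not aromatic (cyclobutane).
Rings B and C form a fused bicyclic system with 10 sp² atoms and 10 π electrons from ring double bonds. 10 = 4(2)+2, so the system is aromatic and both rings count as aromatic (naphthalene).
Aromatic: B, C. Total: 2.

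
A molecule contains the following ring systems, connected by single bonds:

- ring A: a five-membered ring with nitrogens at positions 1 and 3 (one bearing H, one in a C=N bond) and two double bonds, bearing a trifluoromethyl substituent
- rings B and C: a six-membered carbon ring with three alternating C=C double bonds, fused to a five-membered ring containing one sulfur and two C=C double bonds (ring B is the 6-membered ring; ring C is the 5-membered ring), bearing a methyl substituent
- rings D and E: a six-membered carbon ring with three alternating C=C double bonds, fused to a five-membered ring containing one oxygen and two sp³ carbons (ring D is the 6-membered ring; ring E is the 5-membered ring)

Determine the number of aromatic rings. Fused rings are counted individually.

Ring A is planar and fully conjugated; 2 ring double bonds (4 π electrons) plus a heteroatom lone pair (2) give 6 π electrons. 6 = 4(1)+2, so ring A is aromatic (imidazole).
Rings B and C form a fused bicyclic system (with one sulfur) with 9 sp² atoms and 10 π electrons from ring double bonds plus a heteroatom lone pair. 10 = 4(2)+2, so the system is aromatic and both rings count as aromatic (benzothiophene).
Ring D is fully conjugated (every ring atom contributes a p orbital); 3 ring double bonds give 6 π electrons. That satisfies 4n+2 with n=1, so ring D is aromatic (benzene ring).
Ring E has two sp³ carbons, so it is not fully conjugated — not aromatic (oxolane ring).
Aromatic: A, B, C, D. Total: 4.

4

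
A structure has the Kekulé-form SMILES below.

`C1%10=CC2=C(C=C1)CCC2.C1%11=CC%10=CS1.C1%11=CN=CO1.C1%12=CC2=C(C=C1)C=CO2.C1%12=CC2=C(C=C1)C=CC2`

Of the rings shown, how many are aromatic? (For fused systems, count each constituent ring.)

The SMILES encodes a six-membered carbon ring with three alternating C=C double bonds, fused to a saturated five-membered carbon ring; a five-membered ring of four carbons and one sulfur, with two C=C double bonds; a five-membered ring with an oxygen at position 1 and a nitrogen at position 3 (in a C=N bond), with two double bonds; a six-membered carbon ring with three alternating C=C double bonds, fused to a five-membered ring containing one oxygen and two C=C double bonds; a six-membered carbon ring with three alternating C=C double bonds, fused to a five-membered carbon ring containing one C=C double bond and one sp³ carbon.
The 6-membered ring has a continuous p-orbital overlap around the ring; 3 ring double bonds give 6 π electrons. That satisfies 4n+2 with n=1, so it is aromatic (benzene ring).
The 5-membered ring has three sp³ carbons, so it is not fully conjugated — not aromatic (cyclopentane ring).
The 5-membered ring with one sulfur has a continuous p-orbital overlap around the ring; 2 ring double bonds (4 π electrons) plus a heteroatom lone pair (2) give 6 π electrons. Since 6 = 4n+2 (n=1), it is aromatic (thiophene).
The 5-membered ring with one oxygen and one =N– has a continuous p-orbital overlap around the ring; 2 ring double bonds (4 π electrons) plus a heteroatom lone pair (2) give 6 π electrons. Since 6 = 4n+2 (n=1), it is aromatic (oxazole).
The fused 6/5-membered bicyclic (with one oxygen) is a single π system with 9 sp² atoms and 10 π electrons from ring double bonds plus a heteroatom lone pair. 10 = 4(2)+2, so the system is aromatic and both rings count as aromatic (benzofuran).
The second 6-membered ring is fully conjugated (every ring atom contributes a p orbital); 3 ring double bonds give 6 π electrons. 6 = 4(1)+2, so it is aromatic (benzene ring).
The second 5-membered ring has one sp³ carbon, so it is not fully conjugated — not aromatic (cyclopentene ring).
6 of the 8 rings are aromatic. Total: 6.

6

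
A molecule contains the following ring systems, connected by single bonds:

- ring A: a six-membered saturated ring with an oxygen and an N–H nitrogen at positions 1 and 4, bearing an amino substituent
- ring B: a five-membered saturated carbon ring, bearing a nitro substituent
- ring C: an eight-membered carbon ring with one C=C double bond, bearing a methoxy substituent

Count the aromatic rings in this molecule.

Ring A has only sp³ atoms, so it is not fully conjugated — not aromatic (morpholine).
Ring B has only sp³ atoms, so it is not fully conjugated — not aromatic (cyclopentane).
Ring C has six sp³ carbons, so it is not fully conjugated — not aromatic (cyclooctene).
No ring is aromatic. Total: 0.

0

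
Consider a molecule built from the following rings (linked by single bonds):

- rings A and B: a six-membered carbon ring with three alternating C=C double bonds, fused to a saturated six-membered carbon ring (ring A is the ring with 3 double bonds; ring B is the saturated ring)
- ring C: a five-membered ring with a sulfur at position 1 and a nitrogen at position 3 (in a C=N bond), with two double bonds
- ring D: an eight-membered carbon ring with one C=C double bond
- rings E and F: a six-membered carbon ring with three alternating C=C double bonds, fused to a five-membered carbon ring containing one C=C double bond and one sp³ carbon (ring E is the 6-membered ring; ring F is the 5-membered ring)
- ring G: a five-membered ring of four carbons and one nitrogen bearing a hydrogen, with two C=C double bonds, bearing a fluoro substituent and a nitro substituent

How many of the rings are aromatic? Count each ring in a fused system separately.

4

Ring A has a continuous p-orbital overlap around the ring; 3 ring double bonds give 6 π electrons. Since 6 = 4n+2 (n=1), ring A is aromatic (benzene ring).
Ring B has four sp³ carbons, so it is not fully conjugated — not aromatic (cyclohexane ring).
Ring C is fully conjugated (every ring atom contributes a p orbital); 2 ring double bonds (4 π electrons) plus a heteroatom lone pair (2) give 6 π electrons. 6 = 4(1)+2, so ring C is aromatic (thiazole).
Ring D has six sp³ carbons, so it is not fully conjugated — not aromatic (cyclooctene).
Ring E is fully conjugated (every ring atom contributes a p orbital); 3 ring double bonds give 6 π electrons. Since 6 = 4n+2 (n=1), ring E is aromatic (benzene ring).
Ring F has one sp³ carbon, so it is not fully conjugated — not aromatic (cyclopentene ring).
Ring G is planar and fully conjugated; 2 ring double bonds (4 π electrons) plus a heteroatom lone pair (2) give 6 π electrons. That satisfies 4n+2 with n=1, so ring G is aromatic (pyrrole).
Aromatic: A, C, E, G. Total: 4.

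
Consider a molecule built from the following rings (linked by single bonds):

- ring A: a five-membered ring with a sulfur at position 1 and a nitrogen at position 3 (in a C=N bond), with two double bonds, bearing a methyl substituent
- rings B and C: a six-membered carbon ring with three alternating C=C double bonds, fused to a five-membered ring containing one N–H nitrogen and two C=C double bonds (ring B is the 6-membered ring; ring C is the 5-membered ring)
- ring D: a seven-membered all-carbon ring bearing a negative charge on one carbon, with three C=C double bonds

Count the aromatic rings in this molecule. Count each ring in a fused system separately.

3

Ring A has a continuous p-orbital overlap around the ring; 2 ring double bonds (4 π electrons) plus a heteroatom lone pair (2) give 6 π electrons. That satisfies 4n+2 with n=1, so ring A is aromatic (thiazole).
Rings B and C form a fused bicyclic system (with one N–H) with 9 sp² atoms and 10 π electrons from ring double bonds plus a heteroatom lone pair. 10 = 4(2)+2, so the system is aromatic and both rings count as aromatic (indole).
Ring D has only sp² ring atoms; a planar conformation would have a fully conjugated π system of 8 electrons. But 8 = 4(2), which is 4n not 4n+2, so ring D is not aromatic (cycloheptatrienyl anion).
Aromatic: A, B, C. Total: 3.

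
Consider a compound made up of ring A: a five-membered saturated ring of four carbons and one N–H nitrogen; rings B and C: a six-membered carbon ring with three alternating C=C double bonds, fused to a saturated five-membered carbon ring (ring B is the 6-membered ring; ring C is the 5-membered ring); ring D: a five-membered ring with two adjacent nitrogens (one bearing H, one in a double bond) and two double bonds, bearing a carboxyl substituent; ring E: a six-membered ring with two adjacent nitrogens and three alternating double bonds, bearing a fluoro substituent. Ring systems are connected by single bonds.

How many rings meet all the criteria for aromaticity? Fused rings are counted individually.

3

Ring A has only sp³ atoms, so it is not fully conjugated — not aromatic (pyrrolidine).
Ring B has a continuous p-orbital overlap around the ring; 3 ring double bonds give 6 π electrons. Since 6 = 4n+2 (n=1), ring B is aromatic (benzene ring).
Ring C has three sp³ carbons, so it is not fully conjugated — not aromatic (cyclopentane ring).
Ring D is planar and fully conjugated; 2 ring double bonds (4 π electrons) plus a heteroatom lone pair (2) give 6 π electrons. That satisfies 4n+2 with n=1, so ring D is aromatic (pyrazole).
Ring E has a continuous p-orbital overlap around the ring; 3 ring double bonds give 6 π electrons. Since 6 = 4n+2 (n=1), ring E is aromatic (pyridazine).
Aromatic: B, D, E. Total: 3.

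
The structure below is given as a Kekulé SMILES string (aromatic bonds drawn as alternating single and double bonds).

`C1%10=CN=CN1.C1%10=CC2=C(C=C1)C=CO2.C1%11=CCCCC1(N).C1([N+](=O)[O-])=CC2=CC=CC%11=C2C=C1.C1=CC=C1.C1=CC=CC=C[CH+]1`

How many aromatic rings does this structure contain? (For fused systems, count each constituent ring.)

6

The SMILES encodes a five-membered ring with nitrogens at positions 1 and 3 (one bearing H, one in a C=N bond) and two double bonds; a six-membered carbon ring with three alternating C=C double bonds, fused to a five-membered ring containing one oxygen and two C=C double bonds; a six-membered carbon ring with one C=C double bond; two fused six-membered carbon rings, each with three alternating C=C double bonds; a four-membered carbon ring with two alternating C=C double bonds; a seven-membered all-carbon ring bearing a positive charge on one carbon, with three C=C double bonds.
The 5-membered ring with two nitrogens (one N–H, one =N–) is planar and fully conjugated; 2 ring double bonds (4 π electrons) plus a heteroatom lone pair (2) give 6 π electrons. 6 = 4(1)+2, so it is aromatic (imidazole).
The fused 6/5-membered bicyclic (with one oxygen) is a single π system with 9 sp² atoms and 10 π electrons from ring double bonds plus a heteroatom lone pair. 10 = 4(2)+2, so the system is aromatic and both rings count as aromatic (benzofuran).
The 6-membered ring has four sp³ carbons, so it is not fully conjugated — not aromatic (cyclohexene).
The fused 6/6-membered bicyclic is a single π system with 10 sp² atoms and 10 π electrons from ring double bonds. 10 = 4(2)+2, so the system is aromatic and both rings count as aromatic (naphthalene).
The 4-membered ring has only sp² ring atoms; a planar conformation would have a fully conjugated π system of 4 electrons. But 4 = 4(1), which is 4n not 4n+2, so it is not aromatic (cyclobutadiene) — cyclobutadiene is antiaromatic and distorts to a rectangle.
The 7-membered ring has a continuous p-orbital overlap around the ring; 3 ring double bonds (6 π electrons) plus the carbocation's empty p orbital (0, but keeps the ring conjugated) give 6 π electrons. Since 6 = 4n+2 (n=1), it is aromatic (tropylium cation).
6 of the 8 rings are aromatic. Total: 6.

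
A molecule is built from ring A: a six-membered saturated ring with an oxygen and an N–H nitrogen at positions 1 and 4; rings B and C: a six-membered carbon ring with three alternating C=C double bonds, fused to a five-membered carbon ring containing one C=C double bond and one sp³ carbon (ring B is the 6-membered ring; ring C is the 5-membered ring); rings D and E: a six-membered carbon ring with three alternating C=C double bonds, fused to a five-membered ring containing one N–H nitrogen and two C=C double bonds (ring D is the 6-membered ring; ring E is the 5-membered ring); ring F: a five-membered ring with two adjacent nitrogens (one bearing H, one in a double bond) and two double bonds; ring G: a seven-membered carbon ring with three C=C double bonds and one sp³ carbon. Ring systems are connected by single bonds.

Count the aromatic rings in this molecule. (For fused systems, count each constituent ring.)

4

Ring A has only sp³ atoms, so it is not fully conjugated — not aromatic (morpholine).
Ring B is planar and fully conjugated; 3 ring double bonds give 6 π electrons. That satisfies 4n+2 with n=1, so ring B is aromatic (benzene ring).
Ring C has one sp³ carbon, so it is not fully conjugated — not aromatic (cyclopentene ring).
Rings D and E form a fused bicyclic system (with one N–H) with 9 sp² atoms and 10 π electrons from ring double bonds plus a heteroatom lone pair. 10 = 4(2)+2, so the system is aromatic and both rings count as aromatic (indole).
Ring F is fully conjugated (every ring atom contributes a p orbital); 2 ring double bonds (4 π electrons) plus a heteroatom lone pair (2) give 6 π electrons. That satisfies 4n+2 with n=1, so ring F is aromatic (pyrazole).
Ring G has one sp³ carbon, so it is not fully conjugated — not aromatic (cycloheptatriene).
Aromatic: B, D, E, F. Total: 4.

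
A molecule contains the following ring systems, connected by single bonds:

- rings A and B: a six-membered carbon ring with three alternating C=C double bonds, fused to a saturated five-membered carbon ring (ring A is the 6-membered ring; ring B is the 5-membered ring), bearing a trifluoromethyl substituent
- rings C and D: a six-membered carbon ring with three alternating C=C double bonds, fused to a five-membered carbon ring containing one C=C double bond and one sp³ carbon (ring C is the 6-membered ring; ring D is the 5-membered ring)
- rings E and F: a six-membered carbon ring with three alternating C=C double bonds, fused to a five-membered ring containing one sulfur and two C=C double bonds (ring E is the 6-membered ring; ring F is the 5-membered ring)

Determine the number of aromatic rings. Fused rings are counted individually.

Ring A has a continuous p-orbital overlap around the ring; 3 ring double bonds give 6 π electrons. 6 = 4(1)+2, so ring A is aromatic (benzene ring).
Ring B has three sp³ carbons, so it is not fully conjugated — not aromatic (cyclopentane ring).
Ring C has a continuous p-orbital overlap around the ring; 3 ring double bonds give 6 π electrons. That satisfies 4n+2 with n=1, so ring C is aromatic (benzene ring).
Ring D has one sp³ carbon, so it is not fully conjugated — not aromatic (cyclopentene ring).
Rings E and F form a fused bicyclic system (with one sulfur) with 9 sp² atoms and 10 π electrons from ring double bonds plus a heteroatom lone pair. 10 = 4(2)+2, so the system is aromatic and both rings count as aromatic (benzothiophene).
Aromatic: A, C, E, F. Total: 4.

4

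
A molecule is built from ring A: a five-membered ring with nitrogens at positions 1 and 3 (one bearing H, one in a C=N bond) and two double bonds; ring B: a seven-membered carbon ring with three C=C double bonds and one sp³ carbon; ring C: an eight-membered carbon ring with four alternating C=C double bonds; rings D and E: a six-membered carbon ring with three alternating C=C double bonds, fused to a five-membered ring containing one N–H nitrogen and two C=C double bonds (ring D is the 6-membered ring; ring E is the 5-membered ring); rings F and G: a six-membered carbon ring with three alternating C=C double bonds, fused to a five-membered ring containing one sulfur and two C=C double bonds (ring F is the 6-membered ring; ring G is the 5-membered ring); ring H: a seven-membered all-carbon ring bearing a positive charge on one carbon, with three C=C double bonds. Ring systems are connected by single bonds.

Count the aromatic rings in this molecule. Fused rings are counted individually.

Ring A has a continuous p-orbital overlap around the ring; 2 ring double bonds (4 π electrons) plus a heteroatom lone pair (2) give 6 π electrons. That satisfies 4n+2 with n=1, so ring A is aromatic (imidazole).
Ring B has one sp³ carbon, so it is not fully conjugated — not aromatic (cycloheptatriene).
Ring C has only sp² ring atoms; a planar conformation would have a fully conjugated π system of 8 electrons. But 8 = 4(2), which is 4n not 4n+2, so ring C is not aromatic (cyclooctatetraene) — cyclooctatetraene distorts into a non-planar tub to avoid antiaromaticity.
Rings D and E form a fused bicyclic system (with one N–H) with 9 sp² atoms and 10 π electrons from ring double bonds plus a heteroatom lone pair. 10 = 4(2)+2, so the system is aromatic and both rings count as aromatic (indole).
Rings F and G form a fused bicyclic system (with one sulfur) with 9 sp² atoms and 10 π electrons from ring double bonds plus a heteroatom lone pair. 10 = 4(2)+2, so the system is aromatic and both rings count as aromatic (benzothiophene).
Ring H has a continuous p-orbital overlap around the ring; 3 ring double bonds (6 π electrons) plus the carbocation's empty p orbital (0, but keeps the ring conjugated) give 6 π electrons. That satisfies 4n+2 with n=1, so ring H is aromatic (tropylium cation).
Aromatic: A, D, E, F, G, H. Total: 6.

6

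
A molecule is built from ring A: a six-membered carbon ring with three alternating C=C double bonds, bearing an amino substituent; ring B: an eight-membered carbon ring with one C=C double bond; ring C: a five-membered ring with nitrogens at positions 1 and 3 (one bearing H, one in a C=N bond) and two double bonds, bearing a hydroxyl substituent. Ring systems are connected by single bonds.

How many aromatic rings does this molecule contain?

2

Ring A is fully conjugated (every ring atom contributes a p orbital); 3 ring double bonds give 6 π electrons. 6 = 4(1)+2, so ring A is aromatic (benzene).
Ring B has six sp³ carbons, so it is not fully conjugated — not aromatic (cyclooctene).
Ring C is fully conjugated (every ring atom contributes a p orbital); 2 ring double bonds (4 π electrons) plus a heteroatom lone pair (2) give 6 π electrons. Since 6 = 4n+2 (n=1), ring C is aromatic (imidazole).
Aromatic: A, C. Total: 2.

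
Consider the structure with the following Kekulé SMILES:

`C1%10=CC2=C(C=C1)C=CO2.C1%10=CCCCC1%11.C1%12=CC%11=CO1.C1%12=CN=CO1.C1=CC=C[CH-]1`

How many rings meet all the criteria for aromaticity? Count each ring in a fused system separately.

The SMILES encodes a six-membered carbon ring with three alternating C=C double bonds, fused to a five-membered ring containing one oxygen and two C=C double bonds; a six-membered carbon ring with one C=C double bond; a five-membered ring of four carbons and one oxygen, with two C=C double bonds; a five-membered ring with an oxygen at position 1 and a nitrogen at position 3 (in a C=N bond), with two double bonds; a five-membered all-carbon ring bearing a negative charge on one carbon, with two C=C double bonds.
The fused 6/5-membered bicyclic (with one oxygen) is a single π system with 9 sp² atoms and 10 π electrons from ring double bonds plus a heteroatom lone pair. 10 = 4(2)+2, so the system is aromatic and both rings count as aromatic (benzofuran).
The 6-membered ring has four sp³ carbons, so it is not fully conjugated — not aromatic (cyclohexene).
The 5-membered ring with one oxygen is fully conjugated (every ring atom contributes a p orbital); 2 ring double bonds (4 π electrons) plus a heteroatom lone pair (2) give 6 π electrons. That satisfies 4n+2 with n=1, so it is aromatic (furan).
The 5-membered ring with one oxygen and one =N– is planar and fully conjugated; 2 ring double bonds (4 π electrons) plus a heteroatom lone pair (2) give 6 π electrons. 6 = 4(1)+2, so it is aromatic (oxazole).
The 5-membered ring is fully conjugated (every ring atom contributes a p orbital); 2 ring double bonds (4 π electrons) plus the carbanion lone pair (2) give 6 π electrons. 6 = 4(1)+2, so it is aromatic (cyclopentadienyl anion).
5 of the 6 rings are aromatic. Total: 5.

5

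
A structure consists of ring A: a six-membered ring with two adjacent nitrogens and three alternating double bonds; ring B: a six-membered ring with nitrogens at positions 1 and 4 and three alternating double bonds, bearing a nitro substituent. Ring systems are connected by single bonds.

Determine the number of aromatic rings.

Ring A is planar and fully conjugated; 3 ring double bonds give 6 π electrons. 6 = 4(1)+2, so ring A is aromatic (pyridazine).
Ring B is fully conjugated (every ring atom contributes a p orbital); 3 ring double bonds give 6 π electrons. That satisfies 4n+2 with n=1, so ring B is aromatic (pyrazine).
Aromatic: A, B. Total: 2.

2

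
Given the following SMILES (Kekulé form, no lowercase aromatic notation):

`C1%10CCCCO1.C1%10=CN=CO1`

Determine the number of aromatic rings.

1

The SMILES encodes a six-membered saturated ring of five carbons and one oxygen; a five-membered ring with an oxygen at position 1 and a nitrogen at position 3 (in a C=N bond), with two double bonds.
The 6-membered ring with one oxygen has only sp³ atoms, so it is not fully conjugated — not aromatic (tetrahydropyran).
The 5-membered ring with one oxygen and one =N– is planar and fully conjugated; 2 ring double bonds (4 π electrons) plus a heteroatom lone pair (2) give 6 π electrons. That satisfies 4n+2 with n=1, so it is aromatic (oxazole).
1 of the 2 rings is aromatic. Total: 1.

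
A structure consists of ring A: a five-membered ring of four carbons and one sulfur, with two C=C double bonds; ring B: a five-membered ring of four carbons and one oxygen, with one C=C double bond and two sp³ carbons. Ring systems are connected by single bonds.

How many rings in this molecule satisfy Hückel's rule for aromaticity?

Ring A is planar and fully conjugated; 2 ring double bonds (4 π electrons) plus a heteroatom lone pair (2) give 6 π electrons. That satisfies 4n+2 with n=1, so ring A is aromatic (thiophene).
Ring B has two sp³ carbons, so it is not fully conjugated — not aromatic (2,3-dihydrofuran).
Aromatic: A. Total: 1.

1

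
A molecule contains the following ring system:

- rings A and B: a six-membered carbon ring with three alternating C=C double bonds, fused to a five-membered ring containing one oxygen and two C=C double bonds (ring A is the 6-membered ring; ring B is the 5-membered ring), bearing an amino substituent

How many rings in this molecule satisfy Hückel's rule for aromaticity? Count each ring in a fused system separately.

Rings A and B form a fused bicyclic system (with one oxygen) with 9 sp² atoms and 10 π electrons from ring double bonds plus a heteroatom lone pair. 10 = 4(2)+2, so the system is aromatic and both rings count as aromatic (benzofuran).
Aromatic: A, B. Total: 2.

2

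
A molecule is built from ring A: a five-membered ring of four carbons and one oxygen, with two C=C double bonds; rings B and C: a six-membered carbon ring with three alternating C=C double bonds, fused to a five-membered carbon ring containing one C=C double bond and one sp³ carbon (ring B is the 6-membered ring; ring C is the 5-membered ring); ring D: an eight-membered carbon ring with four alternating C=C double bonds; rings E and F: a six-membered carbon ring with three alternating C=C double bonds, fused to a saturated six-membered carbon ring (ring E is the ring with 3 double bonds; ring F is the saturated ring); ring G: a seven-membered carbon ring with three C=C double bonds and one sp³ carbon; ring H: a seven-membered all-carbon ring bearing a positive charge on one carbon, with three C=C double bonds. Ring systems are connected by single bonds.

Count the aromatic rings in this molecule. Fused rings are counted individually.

Ring A has a continuous p-orbital overlap around the ring; 2 ring double bonds (4 π electrons) plus a heteroatom lone pair (2) give 6 π electrons. Since 6 = 4n+2 (n=1), ring A is aromatic (furan).
Ring B is planar and fully conjugated; 3 ring double bonds give 6 π electrons. 6 = 4(1)+2, so ring B is aromatic (benzene ring).
Ring C has one sp³ carbon, so it is not fully conjugated — not aromatic (cyclopentene ring).
Ring D has only sp² ring atoms; a planar conformation would have a fully conjugated π system of 8 electrons. But 8 = 4(2), which is 4n not 4n+2, so ring D is not aromatic (cyclooctatetraene) — cyclooctatetraene distorts into a non-planar tub to avoid antiaromaticity.
Ring E is planar and fully conjugated; 3 ring double bonds give 6 π electrons. Since 6 = 4n+2 (n=1), ring E is aromatic (benzene ring).
Ring F has four sp³ carbons, so it is not fully conjugated — not aromatic (cyclohexane ring).
Ring G has one sp³ carbon, so it is not fully conjugated — not aromatic (cycloheptatriene).
Ring H is planar and fully conjugated; 3 ring double bonds (6 π electrons) plus the carbocation's empty p orbital (0, but keeps the ring conjugated) give 6 π electrons. 6 = 4(1)+2, so ring H is aromatic (tropylium cation).
Aromatic: A, B, E, H. Total: 4.

4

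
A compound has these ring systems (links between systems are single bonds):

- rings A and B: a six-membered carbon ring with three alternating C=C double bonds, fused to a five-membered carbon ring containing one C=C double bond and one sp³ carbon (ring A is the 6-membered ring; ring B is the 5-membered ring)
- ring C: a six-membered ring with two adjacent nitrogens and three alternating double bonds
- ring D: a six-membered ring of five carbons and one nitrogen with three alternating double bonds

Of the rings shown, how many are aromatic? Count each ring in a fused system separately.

Ring A has a continuous p-orbital overlap around the ring; 3 ring double bonds give 6 π electrons. 6 = 4(1)+2, so ring A is aromatic (benzene ring).
Ring B has one sp³ carbon, so it is not fully conjugated — not aromatic (cyclopentene ring).
Ring C has a continuous p-orbital overlap around the ring; 3 ring double bonds give 6 π electrons. Since 6 = 4n+2 (n=1), ring C is aromatic (pyridazine).
Ring D is planar and fully conjugated; 3 ring double bonds give 6 π electrons. 6 = 4(1)+2, so ring D is aromatic (pyridine).
Aromatic: A, C, D. Total: 3.

3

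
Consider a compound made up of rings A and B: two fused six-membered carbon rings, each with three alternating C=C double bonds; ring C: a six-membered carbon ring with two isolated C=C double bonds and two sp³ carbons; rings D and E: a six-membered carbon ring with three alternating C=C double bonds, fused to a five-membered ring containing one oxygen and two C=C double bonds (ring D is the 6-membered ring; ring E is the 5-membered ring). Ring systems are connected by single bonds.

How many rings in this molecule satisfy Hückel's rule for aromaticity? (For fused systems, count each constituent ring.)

4

Rings A and B form a fused bicyclic system with 10 sp² atoms and 10 π electrons from ring double bonds. 10 = 4(2)+2, so the system is aromatic and both rings count as aromatic (naphthalene).
Ring C has two sp³ carbons, so it is not fully conjugated — not aromatic (1,4-cyclohexadiene).
Rings D and E form a fused bicyclic system (with one oxygen) with 9 sp² atoms and 10 π electrons from ring double bonds plus a heteroatom lone pair. 10 = 4(2)+2, so the system is aromatic and both rings count as aromatic (benzofuran).
Aromatic: A, B, D, E. Total: 4.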